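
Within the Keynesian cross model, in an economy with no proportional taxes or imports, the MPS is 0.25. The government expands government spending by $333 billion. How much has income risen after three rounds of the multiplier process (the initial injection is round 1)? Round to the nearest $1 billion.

$770 billion

MPC = 1 − MPS = 1 − 0.25 = 0.75.
Round 1 adds ΔG = $333 billion; each later round is MPC = 0.75 times the previous.
After 3 rounds: 333 + 249.75 + 187.3125 = ΔG·(1 − c^3)/(1 − c) = 333 × (1 − 0.421875)/0.25 ≈ $770 billion.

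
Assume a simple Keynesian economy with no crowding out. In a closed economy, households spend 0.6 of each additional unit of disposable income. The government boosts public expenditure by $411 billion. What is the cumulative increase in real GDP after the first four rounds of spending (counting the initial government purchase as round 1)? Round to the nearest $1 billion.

Round 1 adds ΔG = $411 billion; each later round is MPC = 0.6 times the previous.
After 4 rounds: 411 + 246.6 + 147.96 + 88.776 = ΔG·(1 − c^4)/(1 − c) = 411 × (1 − 0.1296)/0.4 ≈ $894 billion.

$894 billion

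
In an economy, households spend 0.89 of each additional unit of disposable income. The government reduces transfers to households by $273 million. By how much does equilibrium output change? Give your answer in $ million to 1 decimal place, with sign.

The transfer change shifts disposable income by −$273 million, so first-round consumption changes by c·ΔTR = 0.89 × (−$273 million) = −$242.97 million.
Expenditure multiplier = 1/(1 − MPC) = 1/(1 − 0.89) = 1/0.11 ≈ 9.091.
The transfer multiplier is c × k ≈ 8.091, so ΔY = k × (c·ΔTR) = (−$242.97 million) / 0.11 ≈ −$2,208.8 million.

−$2,208.8 million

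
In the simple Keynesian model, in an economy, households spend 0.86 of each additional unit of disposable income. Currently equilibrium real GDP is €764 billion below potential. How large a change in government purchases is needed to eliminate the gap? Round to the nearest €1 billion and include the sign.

+€107 billion

Spending multiplier = 1/(1 − MPC) = 1/(1 − 0.86) = 1/0.14 ≈ 7.143.
Need ΔY = +€764 billion, so ΔG = ΔY/k = (+€764 billion) × 0.14 ≈ +€107 billion.
The government should increase government purchases by €107 billion.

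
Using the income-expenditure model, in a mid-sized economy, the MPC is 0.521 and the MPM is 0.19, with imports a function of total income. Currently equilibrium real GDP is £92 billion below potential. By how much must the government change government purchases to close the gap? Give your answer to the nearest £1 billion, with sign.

+£62 billion

Spending multiplier = 1/(1 − c + m) = 1/(1 − 0.521 + 0.19) = 1/0.669 ≈ 1.495.
Need ΔY = +£92 billion, so ΔG = ΔY/k = (+£92 billion) × 0.669 ≈ +£62 billion.
The government should increase government purchases by £62 billion.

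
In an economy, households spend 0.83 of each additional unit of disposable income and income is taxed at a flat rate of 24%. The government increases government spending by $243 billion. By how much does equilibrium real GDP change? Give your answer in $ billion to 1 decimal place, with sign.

Government-spending multiplier = 1/(1 − c(1−t)) = 1/(1 − 0.83×0.76) = 1/0.3692 ≈ 2.709.
ΔY = k × ΔG = (+$243 billion) / 0.3692 ≈ +$658.2 billion.

+$658.2 billion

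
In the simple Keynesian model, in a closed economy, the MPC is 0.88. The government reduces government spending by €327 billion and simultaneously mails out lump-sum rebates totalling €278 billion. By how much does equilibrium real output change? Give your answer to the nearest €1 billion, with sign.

Expenditure multiplier = 1/(1 − MPC) = 1/(1 − 0.88) = 1/0.12 ≈ 8.333.
ΔG contributes k·ΔG = (−€327 billion) / 0.12 = −€2,725 billion.
ΔT of −€278 billion changes first-round spending by −c·ΔT = +€244.64 billion, contributing k·(−c·ΔT) = (+€244.64 billion) / 0.12 ≈ +€2,038.7 billion.
Net ΔY = k(ΔG − c·ΔT) = (−€82.36 billion) / 0.12 ≈ −€686 billion.

−€686 billion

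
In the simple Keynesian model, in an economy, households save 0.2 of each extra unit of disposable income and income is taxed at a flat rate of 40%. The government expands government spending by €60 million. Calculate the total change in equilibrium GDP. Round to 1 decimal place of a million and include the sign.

+€115.4 million

MPC = 1 − MPS = 1 − 0.2 = 0.8.
Spending multiplier = 1/(1 − c(1−t)) = 1/(1 − 0.8×0.6) = 1/0.52 ≈ 1.923.
ΔY = k × ΔG = (+€60 million) / 0.52 ≈ +€115.4 million.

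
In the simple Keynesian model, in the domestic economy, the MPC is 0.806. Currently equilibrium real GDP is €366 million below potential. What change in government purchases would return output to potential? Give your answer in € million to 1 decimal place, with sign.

+€71.0 million

Spending multiplier = 1/(1 − MPC) = 1/(1 − 0.806) = 1/0.194 ≈ 5.155.
Need ΔY = +€366 million, so ΔG = ΔY/k = (+€366 million) × 0.194 ≈ +€71 million.
The government should increase government purchases by €71 million.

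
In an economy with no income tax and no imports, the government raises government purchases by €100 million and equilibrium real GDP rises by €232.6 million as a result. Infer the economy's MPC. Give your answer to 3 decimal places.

Implied spending multiplier k = ΔY/ΔG = 232.6/100 = 2.326.
Since k = 1/(1 − MPC), MPC = 1 − 1/k = 1 − ΔG/ΔY = 1 − 100/232.6 ≈ 0.570.

0.570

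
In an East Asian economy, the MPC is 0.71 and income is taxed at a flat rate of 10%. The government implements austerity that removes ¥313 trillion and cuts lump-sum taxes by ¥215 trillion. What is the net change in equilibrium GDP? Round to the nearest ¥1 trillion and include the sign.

−¥444 trillion

Expenditure multiplier = 1/(1 − c(1−t)) = 1/(1 − 0.71×0.9) = 1/0.361 ≈ 2.77.
ΔG contributes k·ΔG = (−¥313 trillion) / 0.361 ≈ −¥867 trillion.
ΔT of −¥215 trillion changes first-round spending by −c·ΔT = +¥152.65 trillion, contributing k·(−c·ΔT) = (+¥152.65 trillion) / 0.361 ≈ +¥422.9 trillion.
Net ΔY = k(ΔG − c·ΔT) = (−¥160.35 trillion) / 0.361 ≈ −¥444 trillion.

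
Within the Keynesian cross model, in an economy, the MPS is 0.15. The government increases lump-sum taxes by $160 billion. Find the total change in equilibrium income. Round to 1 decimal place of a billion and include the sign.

MPC = 1 − MPS = 1 − 0.15 = 0.85.
A lump-sum tax change of +$160 billion shifts disposable income by −$160 billion; first-round consumption changes by −c × ΔT = −0.85 × (+$160 billion) = −$136 billion.
Expenditure multiplier = 1/(1 − MPC) = 1/(1 − 0.85) = 1/0.15 ≈ 6.667.
The tax multiplier is −c × k ≈ −5.667, so ΔY = k × (−c·ΔT) = (−$136 billion) / 0.15 ≈ −$906.7 billion.

−$906.7 billion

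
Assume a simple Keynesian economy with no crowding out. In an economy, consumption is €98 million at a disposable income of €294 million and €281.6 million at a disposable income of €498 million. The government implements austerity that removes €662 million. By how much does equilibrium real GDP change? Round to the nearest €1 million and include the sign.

−€6,620 million

MPC = ΔC/ΔYd = (281.6 − 98)/(498 − 294) = 183.6/204 = 0.9.
Spending multiplier = 1/(1 − MPC) = 1/(1 − 0.9) = 1/0.1 = 10.
ΔY = k × ΔG = (−€662 million) / 0.1 = −€6,620 million.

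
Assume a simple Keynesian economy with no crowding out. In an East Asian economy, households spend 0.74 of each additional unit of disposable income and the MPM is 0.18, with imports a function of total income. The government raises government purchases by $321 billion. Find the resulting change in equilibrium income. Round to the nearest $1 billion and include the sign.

+$730 billion

Government-spending multiplier = 1/(1 − c + m) = 1/(1 − 0.74 + 0.18) = 1/0.44 ≈ 2.273.
ΔY = k × ΔG = (+$321 billion) / 0.44 ≈ +$730 billion.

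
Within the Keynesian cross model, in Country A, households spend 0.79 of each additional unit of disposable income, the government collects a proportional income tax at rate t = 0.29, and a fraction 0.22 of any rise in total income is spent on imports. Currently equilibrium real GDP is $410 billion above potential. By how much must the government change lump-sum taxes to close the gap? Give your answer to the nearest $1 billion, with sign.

Spending multiplier = 1/(1 − c(1−t) + m) = 1/(1 − 0.79×0.71 + 0.22) = 1/0.6591 ≈ 1.517.
Tax multiplier = −c·k = −0.79/0.6591 ≈ −1.199. Need ΔY = −$410 billion, so ΔT = ΔY/(−c·k) = −(−$410 billion) × 0.6591 / 0.79 ≈ +$342 billion.
The government should raise lump-sum taxes by $342 billion.

+$342 billion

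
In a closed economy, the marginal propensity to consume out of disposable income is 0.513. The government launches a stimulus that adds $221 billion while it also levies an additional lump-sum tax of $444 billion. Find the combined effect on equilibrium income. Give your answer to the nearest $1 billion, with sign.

Expenditure multiplier = 1/(1 − MPC) = 1/(1 − 0.513) = 1/0.487 ≈ 2.053.
ΔG contributes k·ΔG = (+$221 billion) / 0.487 ≈ +$453.8 billion.
ΔT of +$444 billion changes first-round spending by −c·ΔT = −$227.772 billion, contributing k·(−c·ΔT) = (−$227.772 billion) / 0.487 ≈ −$467.7 billion.
Net ΔY = k(ΔG − c·ΔT) = (−$6.772 billion) / 0.487 ≈ −$14 billion.

−$14 billion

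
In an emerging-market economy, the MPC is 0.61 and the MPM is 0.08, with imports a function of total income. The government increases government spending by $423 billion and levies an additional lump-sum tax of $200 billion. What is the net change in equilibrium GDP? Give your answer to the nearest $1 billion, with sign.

+$640 billion

Expenditure multiplier = 1/(1 − c + m) = 1/(1 − 0.61 + 0.08) = 1/0.47 ≈ 2.128.
ΔG contributes k·ΔG = (+$423 billion) / 0.47 = +$900 billion.
ΔT of +$200 billion changes first-round spending by −c·ΔT = −$122 billion, contributing k·(−c·ΔT) = (−$122 billion) / 0.47 ≈ −$259.6 billion.
Net ΔY = k(ΔG − c·ΔT) = (+$301 billion) / 0.47 ≈ +$640 billion.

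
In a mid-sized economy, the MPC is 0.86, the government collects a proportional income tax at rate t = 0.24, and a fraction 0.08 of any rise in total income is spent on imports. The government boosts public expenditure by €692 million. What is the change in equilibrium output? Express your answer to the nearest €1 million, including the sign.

Government-spending multiplier = 1/(1 − c(1−t) + m) = 1/(1 − 0.86×0.76 + 0.08) = 1/0.4264 ≈ 2.345.
ΔY = k × ΔG = (+€692 million) / 0.4264 ≈ +€1,623 million.

+€1,623 million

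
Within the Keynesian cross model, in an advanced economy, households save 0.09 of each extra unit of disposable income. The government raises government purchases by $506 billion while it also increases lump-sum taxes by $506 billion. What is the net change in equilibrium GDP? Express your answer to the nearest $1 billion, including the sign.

MPC = 1 − MPS = 1 − 0.09 = 0.91.
Expenditure multiplier = 1/(1 − MPC) = 1/(1 − 0.91) = 1/0.09 ≈ 11.111.
ΔG contributes k·ΔG = (+$506 billion) / 0.09 ≈ +$5,622.2 billion.
ΔT of +$506 billion changes first-round spending by −c·ΔT = −$460.46 billion, contributing k·(−c·ΔT) = (−$460.46 billion) / 0.09 ≈ −$5,116.2 billion.
With ΔG = ΔT and no other leakages, the balanced-budget multiplier is 1, so ΔY = ΔG = +$506 billion.

+$506 billion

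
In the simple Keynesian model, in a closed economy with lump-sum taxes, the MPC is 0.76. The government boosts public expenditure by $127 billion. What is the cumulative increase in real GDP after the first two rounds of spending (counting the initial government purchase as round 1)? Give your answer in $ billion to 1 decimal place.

Round 1 adds ΔG = $127 billion; each later round is MPC = 0.76 times the previous.
After 2 rounds: 127 + 96.52 = ΔG·(1 − c^2)/(1 − c) = 127 × (1 − 0.5776)/0.24 ≈ $223.5 billion.

$223.5 billion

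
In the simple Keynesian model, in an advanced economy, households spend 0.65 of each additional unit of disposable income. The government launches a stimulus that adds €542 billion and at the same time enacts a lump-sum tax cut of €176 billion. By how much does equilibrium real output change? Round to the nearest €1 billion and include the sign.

+€1,875 billion

Expenditure multiplier = 1/(1 − MPC) = 1/(1 − 0.65) = 1/0.35 ≈ 2.857.
ΔG contributes k·ΔG = (+€542 billion) / 0.35 ≈ +€1,548.6 billion.
ΔT of −€176 billion changes first-round spending by −c·ΔT = +€114.4 billion, contributing k·(−c·ΔT) = (+€114.4 billion) / 0.35 ≈ +€326.9 billion.
Net ΔY = k(ΔG − c·ΔT) = (+€656.4 billion) / 0.35 ≈ +€1,875 billion.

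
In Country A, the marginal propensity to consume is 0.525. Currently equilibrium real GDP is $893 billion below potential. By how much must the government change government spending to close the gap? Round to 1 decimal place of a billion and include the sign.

Spending multiplier = 1/(1 − MPC) = 1/(1 − 0.525) = 1/0.475 ≈ 2.105.
Need ΔY = +$893 billion, so ΔG = ΔY/k = (+$893 billion) × 0.475 ≈ +$424.2 billion.
The government should increase government spending by $424.2 billion.

+$424.2 billion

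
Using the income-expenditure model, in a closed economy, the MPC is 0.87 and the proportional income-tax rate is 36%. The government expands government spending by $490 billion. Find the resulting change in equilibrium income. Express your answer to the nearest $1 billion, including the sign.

Government-spending multiplier = 1/(1 − c(1−t)) = 1/(1 − 0.87×0.64) = 1/0.4432 ≈ 2.256.
ΔY = k × ΔG = (+$490 billion) / 0.4432 ≈ +$1,106 billion.

+$1,106 billion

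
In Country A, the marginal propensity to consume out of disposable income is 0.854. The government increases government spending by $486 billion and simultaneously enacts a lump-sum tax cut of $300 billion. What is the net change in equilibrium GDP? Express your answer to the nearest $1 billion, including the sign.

+$5,084 billion

Expenditure multiplier = 1/(1 − MPC) = 1/(1 − 0.854) = 1/0.146 ≈ 6.849.
ΔG contributes k·ΔG = (+$486 billion) / 0.146 ≈ +$3,328.8 billion.
ΔT of −$300 billion changes first-round spending by −c·ΔT = +$256.2 billion, contributing k·(−c·ΔT) = (+$256.2 billion) / 0.146 ≈ +$1,754.8 billion.
Net ΔY = k(ΔG − c·ΔT) = (+$742.2 billion) / 0.146 ≈ +$5,084 billion.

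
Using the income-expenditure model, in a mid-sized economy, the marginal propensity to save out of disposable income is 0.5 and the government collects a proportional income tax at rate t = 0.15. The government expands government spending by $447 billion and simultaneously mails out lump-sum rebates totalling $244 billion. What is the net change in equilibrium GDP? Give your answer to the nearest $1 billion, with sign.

+$990 billion

MPC = 1 − MPS = 1 − 0.5 = 0.5.
Expenditure multiplier = 1/(1 − c(1−t)) = 1/(1 − 0.5×0.85) = 1/0.575 ≈ 1.739.
ΔG contributes k·ΔG = (+$447 billion) / 0.575 ≈ +$777.4 billion.
ΔT of −$244 billion changes first-round spending by −c·ΔT = +$122 billion, contributing k·(−c·ΔT) = (+$122 billion) / 0.575 ≈ +$212.2 billion.
Net ΔY = k(ΔG − c·ΔT) = (+$569 billion) / 0.575 ≈ +$990 billion.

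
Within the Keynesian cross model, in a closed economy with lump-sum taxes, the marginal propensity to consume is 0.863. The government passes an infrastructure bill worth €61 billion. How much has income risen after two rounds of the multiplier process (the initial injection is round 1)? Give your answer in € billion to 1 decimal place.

Round 1 adds ΔG = €61 billion; each later round is MPC = 0.863 times the previous.
After 2 rounds: 61 + 52.643 = ΔG·(1 − c^2)/(1 − c) = 61 × (1 − 0.744769)/0.137 ≈ €113.6 billion.

€113.6 billion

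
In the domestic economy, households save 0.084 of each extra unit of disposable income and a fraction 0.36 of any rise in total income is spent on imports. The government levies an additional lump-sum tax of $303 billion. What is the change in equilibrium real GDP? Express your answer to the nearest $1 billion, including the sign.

MPC = 1 − MPS = 1 − 0.084 = 0.916.
A lump-sum tax change of +$303 billion shifts disposable income by −$303 billion; first-round consumption changes by −c × ΔT = −0.916 × (+$303 billion) = −$277.548 billion.
Expenditure multiplier = 1/(1 − c + m) = 1/(1 − 0.916 + 0.36) = 1/0.444 ≈ 2.252.
The tax multiplier is −c × k ≈ −2.063, so ΔY = k × (−c·ΔT) = (−$277.548 billion) / 0.444 ≈ −$625 billion.

−$625 billion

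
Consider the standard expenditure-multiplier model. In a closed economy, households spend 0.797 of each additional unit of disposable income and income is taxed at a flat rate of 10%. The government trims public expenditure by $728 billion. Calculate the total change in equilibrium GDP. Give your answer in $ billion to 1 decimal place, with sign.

−$2,575.2 billion

Spending multiplier = 1/(1 − c(1−t)) = 1/(1 − 0.797×0.9) = 1/0.2827 ≈ 3.537.
ΔY = k × ΔG = (−$728 billion) / 0.2827 ≈ −$2,575.2 billion.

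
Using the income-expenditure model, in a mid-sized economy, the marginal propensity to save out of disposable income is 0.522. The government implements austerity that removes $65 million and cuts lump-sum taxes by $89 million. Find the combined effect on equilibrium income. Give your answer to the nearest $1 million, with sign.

MPC = 1 − MPS = 1 − 0.522 = 0.478.
Expenditure multiplier = 1/(1 − MPC) = 1/(1 − 0.478) = 1/0.522 ≈ 1.916.
ΔG contributes k·ΔG = (−$65 million) / 0.522 ≈ −$124.5 million.
ΔT of −$89 million changes first-round spending by −c·ΔT = +$42.542 million, contributing k·(−c·ΔT) = (+$42.542 million) / 0.522 ≈ +$81.5 million.
Net ΔY = k(ΔG − c·ΔT) = (−$22.458 million) / 0.522 ≈ −$43 million.

−$43 million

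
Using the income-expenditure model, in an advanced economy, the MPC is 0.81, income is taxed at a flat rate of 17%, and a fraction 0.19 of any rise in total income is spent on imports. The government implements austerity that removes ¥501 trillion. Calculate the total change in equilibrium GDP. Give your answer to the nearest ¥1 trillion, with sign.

−¥968 trillion

Government-spending multiplier = 1/(1 − c(1−t) + m) = 1/(1 − 0.81×0.83 + 0.19) = 1/0.5177 ≈ 1.932.
ΔY = k × ΔG = (−¥501 trillion) / 0.5177 ≈ −¥968 trillion.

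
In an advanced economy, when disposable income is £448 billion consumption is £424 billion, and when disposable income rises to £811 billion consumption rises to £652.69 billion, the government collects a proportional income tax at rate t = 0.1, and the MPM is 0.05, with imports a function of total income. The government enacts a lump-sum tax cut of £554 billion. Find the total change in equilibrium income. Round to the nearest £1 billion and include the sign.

MPC = ΔC/ΔYd = (652.69 − 424)/(811 − 448) = 228.69/363 = 0.63.
A lump-sum tax change of −£554 billion shifts disposable income by +£554 billion; first-round consumption changes by −c × ΔT = −0.63 × (−£554 billion) = +£349.02 billion.
Expenditure multiplier = 1/(1 − c(1−t) + m) = 1/(1 − 0.63×0.9 + 0.05) = 1/0.483 ≈ 2.07.
The tax multiplier is −c × k ≈ −1.304, so ΔY = k × (−c·ΔT) = (+£349.02 billion) / 0.483 ≈ +£723 billion.

+£723 billion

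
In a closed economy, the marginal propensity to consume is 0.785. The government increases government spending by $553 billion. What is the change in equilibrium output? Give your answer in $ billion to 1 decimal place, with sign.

Expenditure multiplier = 1/(1 − MPC) = 1/(1 − 0.785) = 1/0.215 ≈ 4.651.
ΔY = k × ΔG = (+$553 billion) / 0.215 ≈ +$2,572.1 billion.

+$2,572.1 billion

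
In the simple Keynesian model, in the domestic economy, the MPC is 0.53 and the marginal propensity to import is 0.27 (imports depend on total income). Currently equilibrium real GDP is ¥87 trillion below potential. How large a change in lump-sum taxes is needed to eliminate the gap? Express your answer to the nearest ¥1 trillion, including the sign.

Spending multiplier = 1/(1 − c + m) = 1/(1 − 0.53 + 0.27) = 1/0.74 ≈ 1.351.
Tax multiplier = −c·k = −0.53/0.74 ≈ −0.716. Need ΔY = +¥87 trillion, so ΔT = ΔY/(−c·k) = −(+¥87 trillion) × 0.74 / 0.53 ≈ −¥121 trillion.
The government should cut lump-sum taxes by ¥121 trillion.

−¥121 trillion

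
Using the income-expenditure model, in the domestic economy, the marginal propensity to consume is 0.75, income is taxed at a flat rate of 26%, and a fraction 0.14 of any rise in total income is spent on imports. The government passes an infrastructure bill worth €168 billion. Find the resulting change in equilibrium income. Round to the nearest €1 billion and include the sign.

Expenditure multiplier = 1/(1 − c(1−t) + m) = 1/(1 − 0.75×0.74 + 0.14) = 1/0.585 ≈ 1.709.
ΔY = k × ΔG = (+€168 billion) / 0.585 ≈ +€287 billion.

+€287 billion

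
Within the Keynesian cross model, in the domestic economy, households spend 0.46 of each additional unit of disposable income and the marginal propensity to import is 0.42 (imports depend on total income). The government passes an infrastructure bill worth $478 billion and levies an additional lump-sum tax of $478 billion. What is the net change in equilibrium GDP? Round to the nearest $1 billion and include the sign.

Expenditure multiplier = 1/(1 − c + m) = 1/(1 − 0.46 + 0.42) = 1/0.96 ≈ 1.042.
ΔG contributes k·ΔG = (+$478 billion) / 0.96 ≈ +$497.9 billion.
ΔT of +$478 billion changes first-round spending by −c·ΔT = −$219.88 billion, contributing k·(−c·ΔT) = (−$219.88 billion) / 0.96 ≈ −$229 billion.
Net ΔY = k(ΔG − c·ΔT) = (+$258.12 billion) / 0.96 ≈ +$269 billion.

+$269 billion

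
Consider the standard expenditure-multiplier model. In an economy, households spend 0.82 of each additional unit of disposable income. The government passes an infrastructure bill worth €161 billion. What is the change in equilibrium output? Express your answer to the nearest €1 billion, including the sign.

+€894 billion

Government-spending multiplier = 1/(1 − MPC) = 1/(1 − 0.82) = 1/0.18 ≈ 5.556.
ΔY = k × ΔG = (+€161 billion) / 0.18 ≈ +€894 billion.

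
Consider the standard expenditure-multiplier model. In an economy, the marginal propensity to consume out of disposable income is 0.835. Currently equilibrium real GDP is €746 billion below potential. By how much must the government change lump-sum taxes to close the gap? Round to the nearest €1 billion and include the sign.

−€147 billion

Spending multiplier = 1/(1 − MPC) = 1/(1 − 0.835) = 1/0.165 ≈ 6.061.
Tax multiplier = −c·k = −0.835/0.165 ≈ −5.061. Need ΔY = +€746 billion, so ΔT = ΔY/(−c·k) = −(+€746 billion) × 0.165 / 0.835 ≈ −€147 billion.
The government should cut lump-sum taxes by €147 billion.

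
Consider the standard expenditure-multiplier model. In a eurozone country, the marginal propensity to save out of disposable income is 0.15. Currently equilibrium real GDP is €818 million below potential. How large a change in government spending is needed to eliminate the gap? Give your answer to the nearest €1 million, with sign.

+€123 million

MPC = 1 − MPS = 1 − 0.15 = 0.85.
Spending multiplier = 1/(1 − MPC) = 1/(1 − 0.85) = 1/0.15 ≈ 6.667.
Need ΔY = +€818 million, so ΔG = ΔY/k = (+€818 million) × 0.15 ≈ +€123 million.
The government should increase government spending by €123 million.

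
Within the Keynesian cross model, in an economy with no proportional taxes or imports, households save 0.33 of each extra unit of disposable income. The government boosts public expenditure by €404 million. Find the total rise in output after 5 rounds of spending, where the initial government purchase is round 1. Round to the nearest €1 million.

€1,059 million

MPC = 1 − MPS = 1 − 0.33 = 0.67.
Round 1 adds ΔG = €404 million; each later round is MPC = 0.67 times the previous.
After 5 rounds: 404 + 270.68 + 181.3556 + 121.508252 + 81.41052884 = ΔG·(1 − c^5)/(1 − c) = 404 × (1 − 0.1350125107)/0.33 ≈ €1,059 million.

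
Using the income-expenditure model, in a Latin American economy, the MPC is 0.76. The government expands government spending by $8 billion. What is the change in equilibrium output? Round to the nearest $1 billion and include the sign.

Spending multiplier = 1/(1 − MPC) = 1/(1 − 0.76) = 1/0.24 ≈ 4.167.
ΔY = k × ΔG = (+$8 billion) / 0.24 ≈ +$33 billion.

+$33 billion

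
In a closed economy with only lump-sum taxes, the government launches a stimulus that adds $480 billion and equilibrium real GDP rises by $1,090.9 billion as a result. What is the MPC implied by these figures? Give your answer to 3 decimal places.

0.560

Implied spending multiplier k = ΔY/ΔG = 1,090.9/480 ≈ 2.2727.
Since k = 1/(1 − MPC), MPC = 1 − 1/k = 1 − ΔG/ΔY = 1 − 480/1,090.9 ≈ 0.560.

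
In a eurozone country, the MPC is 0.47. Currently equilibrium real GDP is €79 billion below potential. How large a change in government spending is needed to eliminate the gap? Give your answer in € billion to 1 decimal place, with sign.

+€41.9 billion

Spending multiplier = 1/(1 − MPC) = 1/(1 − 0.47) = 1/0.53 ≈ 1.887.
Need ΔY = +€79 billion, so ΔG = ΔY/k = (+€79 billion) × 0.53 ≈ +€41.9 billion.
The government should increase government spending by €41.9 billion.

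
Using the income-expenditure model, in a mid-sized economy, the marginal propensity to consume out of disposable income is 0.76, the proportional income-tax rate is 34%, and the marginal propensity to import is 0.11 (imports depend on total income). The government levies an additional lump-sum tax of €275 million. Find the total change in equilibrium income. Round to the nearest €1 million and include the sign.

A lump-sum tax change of +€275 million shifts disposable income by −€275 million; first-round consumption changes by −c × ΔT = −0.76 × (+€275 million) = −€209 million.
Expenditure multiplier = 1/(1 − c(1−t) + m) = 1/(1 − 0.76×0.66 + 0.11) = 1/0.6084 ≈ 1.644.
The tax multiplier is −c × k ≈ −1.249, so ΔY = k × (−c·ΔT) = (−€209 million) / 0.6084 ≈ −€344 million.

−€344 million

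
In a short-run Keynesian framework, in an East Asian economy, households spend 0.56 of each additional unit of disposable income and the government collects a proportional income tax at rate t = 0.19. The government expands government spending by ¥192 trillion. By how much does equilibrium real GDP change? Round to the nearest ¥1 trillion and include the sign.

+¥351 trillion

Government-spending multiplier = 1/(1 − c(1−t)) = 1/(1 − 0.56×0.81) = 1/0.5464 ≈ 1.83.
ΔY = k × ΔG = (+¥192 trillion) / 0.5464 ≈ +¥351 trillion.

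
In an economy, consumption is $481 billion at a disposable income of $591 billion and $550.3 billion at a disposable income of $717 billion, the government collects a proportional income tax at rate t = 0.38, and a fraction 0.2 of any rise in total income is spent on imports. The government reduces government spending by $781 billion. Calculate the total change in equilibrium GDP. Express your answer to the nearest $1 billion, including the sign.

MPC = ΔC/ΔYd = (550.3 − 481)/(717 − 591) = 69.3/126 = 0.55.
Expenditure multiplier = 1/(1 − c(1−t) + m) = 1/(1 − 0.55×0.62 + 0.2) = 1/0.859 ≈ 1.164.
ΔY = k × ΔG = (−$781 billion) / 0.859 ≈ −$909 billion.

−$909 billion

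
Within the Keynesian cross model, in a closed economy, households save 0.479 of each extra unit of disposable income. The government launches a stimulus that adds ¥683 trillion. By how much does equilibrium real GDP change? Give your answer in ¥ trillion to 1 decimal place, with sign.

+¥1,425.9 trillion

MPC = 1 − MPS = 1 − 0.479 = 0.521.
Spending multiplier = 1/(1 − MPC) = 1/(1 − 0.521) = 1/0.479 ≈ 2.088.
ΔY = k × ΔG = (+¥683 trillion) / 0.479 ≈ +¥1,425.9 trillion.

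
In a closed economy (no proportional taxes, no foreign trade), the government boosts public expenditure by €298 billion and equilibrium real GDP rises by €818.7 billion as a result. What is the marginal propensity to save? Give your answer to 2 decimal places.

Implied spending multiplier k = ΔY/ΔG = 818.7/298 ≈ 2.7473.
Since k = 1/(1 − MPC), MPC = 1 − 1/k = 1 − ΔG/ΔY = 1 − 298/818.7 ≈ 0.64.
MPS = 1 − MPC = 0.36.

0.36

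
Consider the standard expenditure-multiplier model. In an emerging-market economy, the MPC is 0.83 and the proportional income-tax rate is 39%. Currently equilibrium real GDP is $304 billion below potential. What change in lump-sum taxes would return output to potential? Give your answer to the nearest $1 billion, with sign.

−$181 billion

Spending multiplier = 1/(1 − c(1−t)) = 1/(1 − 0.83×0.61) = 1/0.4937 ≈ 2.026.
Tax multiplier = −c·k = −0.83/0.4937 ≈ −1.681. Need ΔY = +$304 billion, so ΔT = ΔY/(−c·k) = −(+$304 billion) × 0.4937 / 0.83 ≈ −$181 billion.
The government should cut lump-sum taxes by $181 billion.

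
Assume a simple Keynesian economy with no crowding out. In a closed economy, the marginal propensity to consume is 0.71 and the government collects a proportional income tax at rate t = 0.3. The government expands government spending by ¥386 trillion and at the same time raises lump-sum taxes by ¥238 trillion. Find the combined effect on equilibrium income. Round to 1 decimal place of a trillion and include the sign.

+¥431.5 trillion

Expenditure multiplier = 1/(1 − c(1−t)) = 1/(1 − 0.71×0.7) = 1/0.503 ≈ 1.988.
ΔG contributes k·ΔG = (+¥386 trillion) / 0.503 ≈ +¥767.4 trillion.
ΔT of +¥238 trillion changes first-round spending by −c·ΔT = −¥168.98 trillion, contributing k·(−c·ΔT) = (−¥168.98 trillion) / 0.503 ≈ −¥335.9 trillion.
Net ΔY = k(ΔG − c·ΔT) = (+¥217.02 trillion) / 0.503 ≈ +¥431.5 trillion.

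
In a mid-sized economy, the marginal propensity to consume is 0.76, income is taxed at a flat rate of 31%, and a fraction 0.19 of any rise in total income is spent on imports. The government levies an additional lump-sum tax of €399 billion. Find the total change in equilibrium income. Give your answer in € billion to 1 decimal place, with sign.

A lump-sum tax change of +€399 billion shifts disposable income by −€399 billion; first-round consumption changes by −c × ΔT = −0.76 × (+€399 billion) = −€303.24 billion.
Expenditure multiplier = 1/(1 − c(1−t) + m) = 1/(1 − 0.76×0.69 + 0.19) = 1/0.6656 ≈ 1.502.
The tax multiplier is −c × k ≈ −1.142, so ΔY = k × (−c·ΔT) = (−€303.24 billion) / 0.6656 ≈ −€455.6 billion.

−€455.6 billion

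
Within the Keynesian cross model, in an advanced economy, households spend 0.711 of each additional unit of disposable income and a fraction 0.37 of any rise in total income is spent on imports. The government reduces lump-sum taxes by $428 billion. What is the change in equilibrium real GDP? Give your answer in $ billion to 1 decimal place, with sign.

A lump-sum tax change of −$428 billion shifts disposable income by +$428 billion; first-round consumption changes by −c × ΔT = −0.711 × (−$428 billion) = +$304.308 billion.
Expenditure multiplier = 1/(1 − c + m) = 1/(1 − 0.711 + 0.37) = 1/0.659 ≈ 1.517.
The tax multiplier is −c × k ≈ −1.079, so ΔY = k × (−c·ΔT) = (+$304.308 billion) / 0.659 ≈ +$461.8 billion.

+$461.8 billion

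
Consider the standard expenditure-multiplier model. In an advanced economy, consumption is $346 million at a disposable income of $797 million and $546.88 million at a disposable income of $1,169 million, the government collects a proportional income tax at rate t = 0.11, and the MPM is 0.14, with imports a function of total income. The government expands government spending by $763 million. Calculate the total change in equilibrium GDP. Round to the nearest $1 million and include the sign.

MPC = ΔC/ΔYd = (546.88 − 346)/(1,169 − 797) = 200.88/372 = 0.54.
Spending multiplier = 1/(1 − c(1−t) + m) = 1/(1 − 0.54×0.89 + 0.14) = 1/0.6594 ≈ 1.517.
ΔY = k × ΔG = (+$763 million) / 0.6594 ≈ +$1,157 million.

+$1,157 million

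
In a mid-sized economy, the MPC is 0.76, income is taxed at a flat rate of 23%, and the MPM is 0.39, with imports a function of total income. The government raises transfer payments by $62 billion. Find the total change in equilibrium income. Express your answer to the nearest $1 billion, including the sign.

The transfer change shifts disposable income by +$62 billion, so first-round consumption changes by c·ΔTR = 0.76 × (+$62 billion) = +$47.12 billion.
Expenditure multiplier = 1/(1 − c(1−t) + m) = 1/(1 − 0.76×0.77 + 0.39) = 1/0.8048 ≈ 1.243.
The transfer multiplier is c × k ≈ 0.944, so ΔY = k × (c·ΔTR) = (+$47.12 billion) / 0.8048 ≈ +$59 billion.

+$59 billion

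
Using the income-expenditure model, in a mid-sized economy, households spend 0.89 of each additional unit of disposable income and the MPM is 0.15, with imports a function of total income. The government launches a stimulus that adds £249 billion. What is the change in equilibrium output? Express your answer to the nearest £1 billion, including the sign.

+£958 billion

Expenditure multiplier = 1/(1 − c + m) = 1/(1 − 0.89 + 0.15) = 1/0.26 ≈ 3.846.
ΔY = k × ΔG = (+£249 billion) / 0.26 ≈ +£958 billion.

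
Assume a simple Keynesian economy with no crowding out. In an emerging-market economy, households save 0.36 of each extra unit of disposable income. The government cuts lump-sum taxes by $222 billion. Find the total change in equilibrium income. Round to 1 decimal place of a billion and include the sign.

MPC = 1 − MPS = 1 − 0.36 = 0.64.
A lump-sum tax change of −$222 billion shifts disposable income by +$222 billion; first-round consumption changes by −c × ΔT = −0.64 × (−$222 billion) = +$142.08 billion.
Expenditure multiplier = 1/(1 − MPC) = 1/(1 − 0.64) = 1/0.36 ≈ 2.778.
The tax multiplier is −c × k ≈ −1.778, so ΔY = k × (−c·ΔT) = (+$142.08 billion) / 0.36 ≈ +$394.7 billion.

+$394.7 billion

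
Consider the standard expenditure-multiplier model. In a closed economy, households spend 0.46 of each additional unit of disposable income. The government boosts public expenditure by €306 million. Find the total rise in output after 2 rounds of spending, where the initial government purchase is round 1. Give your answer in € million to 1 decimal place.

€446.8 million

Round 1 adds ΔG = €306 million; each later round is MPC = 0.46 times the previous.
After 2 rounds: 306 + 140.76 = ΔG·(1 − c^2)/(1 − c) = 306 × (1 − 0.2116)/0.54 ≈ €446.8 million.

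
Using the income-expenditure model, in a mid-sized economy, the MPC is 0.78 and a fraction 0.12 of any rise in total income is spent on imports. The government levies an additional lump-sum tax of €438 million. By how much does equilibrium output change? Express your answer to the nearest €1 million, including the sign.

−€1,005 million

A lump-sum tax change of +€438 million shifts disposable income by −€438 million; first-round consumption changes by −c × ΔT = −0.78 × (+€438 million) = −€341.64 million.
Expenditure multiplier = 1/(1 − c + m) = 1/(1 − 0.78 + 0.12) = 1/0.34 ≈ 2.941.
The tax multiplier is −c × k ≈ −2.294, so ΔY = k × (−c·ΔT) = (−€341.64 million) / 0.34 ≈ −€1,005 million.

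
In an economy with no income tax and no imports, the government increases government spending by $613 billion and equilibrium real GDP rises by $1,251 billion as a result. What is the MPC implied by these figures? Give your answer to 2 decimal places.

0.51

Implied spending multiplier k = ΔY/ΔG = 1,251/613 ≈ 2.0408.
Since k = 1/(1 − MPC), MPC = 1 − 1/k = 1 − ΔG/ΔY = 1 − 613/1,251 ≈ 0.51.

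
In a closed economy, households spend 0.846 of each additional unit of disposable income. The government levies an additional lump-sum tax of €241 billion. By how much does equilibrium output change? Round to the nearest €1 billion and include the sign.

A lump-sum tax change of +€241 billion shifts disposable income by −€241 billion; first-round consumption changes by −c × ΔT = −0.846 × (+€241 billion) = −€203.886 billion.
Expenditure multiplier = 1/(1 − MPC) = 1/(1 − 0.846) = 1/0.154 ≈ 6.494.
The tax multiplier is −c × k ≈ −5.494, so ΔY = k × (−c·ΔT) = (−€203.886 billion) / 0.154 ≈ −€1,324 billion.

−€1,324 billion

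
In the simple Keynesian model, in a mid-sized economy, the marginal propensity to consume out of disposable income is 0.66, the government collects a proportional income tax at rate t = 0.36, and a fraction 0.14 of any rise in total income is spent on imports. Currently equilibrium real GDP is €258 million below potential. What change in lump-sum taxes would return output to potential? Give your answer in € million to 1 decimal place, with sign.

Spending multiplier = 1/(1 − c(1−t) + m) = 1/(1 − 0.66×0.64 + 0.14) = 1/0.7176 ≈ 1.394.
Tax multiplier = −c·k = −0.66/0.7176 ≈ −0.92. Need ΔY = +€258 million, so ΔT = ΔY/(−c·k) = −(+€258 million) × 0.7176 / 0.66 ≈ −€280.5 million.
The government should cut lump-sum taxes by €280.5 million.

−€280.5 million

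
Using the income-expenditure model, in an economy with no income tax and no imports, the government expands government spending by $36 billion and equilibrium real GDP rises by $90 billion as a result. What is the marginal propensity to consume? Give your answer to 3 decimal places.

0.600

Implied spending multiplier k = ΔY/ΔG = 90/36 = 2.5.
Since k = 1/(1 − MPC), MPC = 1 − 1/k = 1 − ΔG/ΔY = 1 − 36/90 = 0.600.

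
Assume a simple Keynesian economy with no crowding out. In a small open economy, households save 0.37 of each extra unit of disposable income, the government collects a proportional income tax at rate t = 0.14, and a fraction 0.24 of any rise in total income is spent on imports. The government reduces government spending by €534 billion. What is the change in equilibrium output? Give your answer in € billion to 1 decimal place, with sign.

−€764.8 billion

MPC = 1 − MPS = 1 − 0.37 = 0.63.
Government-spending multiplier = 1/(1 − c(1−t) + m) = 1/(1 − 0.63×0.86 + 0.24) = 1/0.6982 ≈ 1.432.
ΔY = k × ΔG = (−€534 billion) / 0.6982 ≈ −€764.8 billion.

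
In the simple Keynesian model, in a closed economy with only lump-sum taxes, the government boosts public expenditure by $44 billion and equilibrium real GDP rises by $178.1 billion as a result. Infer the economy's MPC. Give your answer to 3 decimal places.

Implied spending multiplier k = ΔY/ΔG = 178.1/44 ≈ 4.0477.
Since k = 1/(1 − MPC), MPC = 1 − 1/k = 1 − ΔG/ΔY = 1 − 44/178.1 ≈ 0.753.

0.753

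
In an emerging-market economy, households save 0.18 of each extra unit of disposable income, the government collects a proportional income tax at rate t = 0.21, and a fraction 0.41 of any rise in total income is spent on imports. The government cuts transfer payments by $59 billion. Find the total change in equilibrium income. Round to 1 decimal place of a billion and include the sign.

−$63.5 billion

MPC = 1 − MPS = 1 − 0.18 = 0.82.
The transfer change shifts disposable income by −$59 billion, so first-round consumption changes by c·ΔTR = 0.82 × (−$59 billion) = −$48.38 billion.
Expenditure multiplier = 1/(1 − c(1−t) + m) = 1/(1 − 0.82×0.79 + 0.41) = 1/0.7622 ≈ 1.312.
The transfer multiplier is c × k ≈ 1.076, so ΔY = k × (c·ΔTR) = (−$48.38 billion) / 0.7622 ≈ −$63.5 billion.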